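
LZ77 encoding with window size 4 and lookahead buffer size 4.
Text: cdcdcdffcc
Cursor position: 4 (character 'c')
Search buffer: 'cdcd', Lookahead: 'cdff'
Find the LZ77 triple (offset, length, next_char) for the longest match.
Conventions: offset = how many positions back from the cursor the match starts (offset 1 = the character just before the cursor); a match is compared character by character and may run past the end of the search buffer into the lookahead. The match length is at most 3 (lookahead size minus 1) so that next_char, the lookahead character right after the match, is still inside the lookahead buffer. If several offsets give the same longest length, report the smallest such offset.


Try each offset into the search buffer:
  offset=1 (pos 3, char 'd'): match length 0
  offset=2 (pos 2, char 'c'): match length 2
  offset=3 (pos 1, char 'd'): match length 0
  offset=4 (pos 0, char 'c'): match length 2
Longest match has length 2, found at offsets 2, 4; take the smallest, offset 2.
next_char = character at position 4 + 2 = 6 -> 'f'

Best match: offset=2, length=2 (matching 'cd' starting at position 2)
LZ77 triple: (2, 2, 'f')


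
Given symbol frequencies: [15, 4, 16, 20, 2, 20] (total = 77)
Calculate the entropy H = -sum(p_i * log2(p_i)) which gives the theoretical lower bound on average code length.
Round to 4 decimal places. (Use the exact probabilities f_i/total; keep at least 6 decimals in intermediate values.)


Per-symbol terms -p_i * log2(p_i) with p_i = f_i/77:
  p = 15/77 = 0.194805: log2(p) = -2.359896, -p*log2(p) = 0.459720
  p = 4/77 = 0.051948: log2(p) = -4.266787, -p*log2(p) = 0.221651
  p = 16/77 = 0.207792: log2(p) = -2.266787, -p*log2(p) = 0.471021
  p = 20/77 = 0.259740: log2(p) = -1.944858, -p*log2(p) = 0.505158
  p = 2/77 = 0.025974: log2(p) = -5.266787, -p*log2(p) = 0.136800
  p = 20/77 = 0.259740: log2(p) = -1.944858, -p*log2(p) = 0.505158
H = 0.459720 + 0.221651 + 0.471021 + 0.505158 + 0.136800 + 0.505158 = 2.299508

H = 2.2995 bits/symbol


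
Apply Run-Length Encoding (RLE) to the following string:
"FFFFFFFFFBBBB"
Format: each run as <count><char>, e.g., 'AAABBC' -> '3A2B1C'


Scanning runs left to right:
  i=0: run of 'F' x 9 -> '9F'
  i=9: run of 'B' x 4 -> '4B'

RLE = 9F4B


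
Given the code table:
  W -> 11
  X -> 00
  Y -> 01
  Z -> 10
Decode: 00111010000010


Decoding:
00 -> X
11 -> W
10 -> Z
10 -> Z
00 -> X
00 -> X
10 -> Z


Result: XWZZXXZ


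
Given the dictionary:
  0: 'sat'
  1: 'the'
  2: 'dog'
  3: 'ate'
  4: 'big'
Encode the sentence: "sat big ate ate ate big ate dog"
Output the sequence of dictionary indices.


Look up each word in the dictionary:
  'sat' -> 0
  'big' -> 4
  'ate' -> 3
  'ate' -> 3
  'ate' -> 3
  'big' -> 4
  'ate' -> 3
  'dog' -> 2

Encoded: [0, 4, 3, 3, 3, 4, 3, 2]


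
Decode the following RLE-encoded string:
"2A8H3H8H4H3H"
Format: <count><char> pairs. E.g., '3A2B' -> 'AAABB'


Expanding each <count><char> pair:
  2A -> 'AA'
  8H -> 'HHHHHHHH'
  3H -> 'HHH'
  8H -> 'HHHHHHHH'
  4H -> 'HHHH'
  3H -> 'HHH'

Decoded = AAHHHHHHHHHHHHHHHHHHHHHHHHHH


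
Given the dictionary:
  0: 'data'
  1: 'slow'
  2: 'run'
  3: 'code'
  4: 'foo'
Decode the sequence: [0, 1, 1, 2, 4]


Look up each index in the dictionary:
  0 -> 'data'
  1 -> 'slow'
  1 -> 'slow'
  2 -> 'run'
  4 -> 'foo'

Decoded: "data slow slow run foo"


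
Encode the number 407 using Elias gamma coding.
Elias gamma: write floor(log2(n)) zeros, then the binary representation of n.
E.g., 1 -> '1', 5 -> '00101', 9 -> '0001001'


num_bits = floor(log2(407)) + 1 = 9
leading_zeros = num_bits - 1 = 8
binary(407) = 110010111

Elias gamma(407) = '00000000' + '110010111' = 00000000110010111 (17 bits)


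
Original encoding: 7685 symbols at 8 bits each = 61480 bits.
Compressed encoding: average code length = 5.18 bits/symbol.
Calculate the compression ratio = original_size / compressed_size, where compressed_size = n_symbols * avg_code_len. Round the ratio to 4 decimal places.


original_size = n_symbols * orig_bits = 7685 * 8 = 61480 bits
compressed_size = n_symbols * avg_code_len = 7685 * 5.18 = 39808.3 bits
ratio = original_size / compressed_size = 61480 / 39808.3 = 1.5444

Compression ratio = 1.5444


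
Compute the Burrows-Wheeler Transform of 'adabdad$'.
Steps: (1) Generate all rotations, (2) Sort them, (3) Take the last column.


Rotations (sorted):
  0: $adabdad -> last char: d
  1: abdad$ad -> last char: d
  2: ad$adabd -> last char: d
  3: adabdad$ -> last char: $
  4: bdad$ada -> last char: a
  5: d$adabda -> last char: a
  6: dabdad$a -> last char: a
  7: dad$adab -> last char: b


BWT = ddd$aaab


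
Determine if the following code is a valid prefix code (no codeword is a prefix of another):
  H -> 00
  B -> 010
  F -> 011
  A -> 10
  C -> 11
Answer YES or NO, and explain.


Checking each pair (does one codeword prefix another?):
  H='00' vs B='010': no prefix
  H='00' vs F='011': no prefix
  H='00' vs A='10': no prefix
  H='00' vs C='11': no prefix
  B='010' vs H='00': no prefix
  B='010' vs F='011': no prefix
  B='010' vs A='10': no prefix
  B='010' vs C='11': no prefix
  F='011' vs H='00': no prefix
  F='011' vs B='010': no prefix
  F='011' vs A='10': no prefix
  F='011' vs C='11': no prefix
  A='10' vs H='00': no prefix
  A='10' vs B='010': no prefix
  A='10' vs F='011': no prefix
  A='10' vs C='11': no prefix
  C='11' vs H='00': no prefix
  C='11' vs B='010': no prefix
  C='11' vs F='011': no prefix
  C='11' vs A='10': no prefix
No violation found over all pairs.

YES -- this is a valid prefix code. No codeword is a prefix of any other codeword.


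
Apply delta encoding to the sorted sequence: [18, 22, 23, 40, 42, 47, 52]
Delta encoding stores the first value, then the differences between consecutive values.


First value: 18
Deltas:
  22 - 18 = 4
  23 - 22 = 1
  40 - 23 = 17
  42 - 40 = 2
  47 - 42 = 5
  52 - 47 = 5


Delta encoded: [18, 4, 1, 17, 2, 5, 5]


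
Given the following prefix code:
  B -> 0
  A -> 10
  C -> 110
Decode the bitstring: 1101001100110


Decoding step by step:
Bits 110 -> C
Bits 10 -> A
Bits 0 -> B
Bits 110 -> C
Bits 0 -> B
Bits 110 -> C


Decoded message: CABCBC


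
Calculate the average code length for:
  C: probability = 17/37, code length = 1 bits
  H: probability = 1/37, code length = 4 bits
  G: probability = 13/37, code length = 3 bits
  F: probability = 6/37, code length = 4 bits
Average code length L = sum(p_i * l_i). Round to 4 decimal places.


Weighted contributions p_i * l_i:
  C: (17/37) * 1 = 17/37
  H: (1/37) * 4 = 4/37
  G: (13/37) * 3 = 39/37
  F: (6/37) * 4 = 24/37
Sum = (17 + 4 + 39 + 24)/37 = 84/37

L = 84/37 = 2.2703 bits/symbol


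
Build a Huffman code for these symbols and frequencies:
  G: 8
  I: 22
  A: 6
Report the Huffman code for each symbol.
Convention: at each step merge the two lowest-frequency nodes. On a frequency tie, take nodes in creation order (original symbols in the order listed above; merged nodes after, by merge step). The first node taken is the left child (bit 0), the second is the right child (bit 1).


Huffman tree construction:
Step 1: Merge A(6) + G(8) = 14
Step 2: Merge (A+G)(14) + I(22) = 36
Read each symbol's code off the tree from the root (left child = 0, right child = 1).

Codes:
  G: 01 (length 2)
  I: 1 (length 1)
  A: 00 (length 2)
Average code length: 50/36 = 1.3889 bits/symbol


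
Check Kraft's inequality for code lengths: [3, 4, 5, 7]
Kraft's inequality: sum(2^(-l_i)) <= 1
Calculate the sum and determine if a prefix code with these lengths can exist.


Sum = 2^(-3) + 2^(-4) + 2^(-5) + 2^(-7)
    = 0.125 + 0.0625 + 0.03125 + 0.0078125
    = 29/128 = 0.2265625
Since 0.2265625 <= 1, Kraft's inequality IS satisfied.
A prefix code with these lengths CAN exist.

Kraft sum = 0.2265625. Satisfied.


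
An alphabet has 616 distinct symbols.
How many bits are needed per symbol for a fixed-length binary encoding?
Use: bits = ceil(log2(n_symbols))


log2(616) = 9.2668
Bracket: 2^9 = 512 < 616 <= 2^10 = 1024
So ceil(log2(616)) = 10

bits = ceil(log2(616)) = ceil(9.2668) = 10 bits


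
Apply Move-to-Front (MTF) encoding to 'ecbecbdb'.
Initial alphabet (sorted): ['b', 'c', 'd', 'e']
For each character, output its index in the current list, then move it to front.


MTF encoding:
'e': index 3 in ['b', 'c', 'd', 'e'] -> ['e', 'b', 'c', 'd']
'c': index 2 in ['e', 'b', 'c', 'd'] -> ['c', 'e', 'b', 'd']
'b': index 2 in ['c', 'e', 'b', 'd'] -> ['b', 'c', 'e', 'd']
'e': index 2 in ['b', 'c', 'e', 'd'] -> ['e', 'b', 'c', 'd']
'c': index 2 in ['e', 'b', 'c', 'd'] -> ['c', 'e', 'b', 'd']
'b': index 2 in ['c', 'e', 'b', 'd'] -> ['b', 'c', 'e', 'd']
'd': index 3 in ['b', 'c', 'e', 'd'] -> ['d', 'b', 'c', 'e']
'b': index 1 in ['d', 'b', 'c', 'e'] -> ['b', 'd', 'c', 'e']


Output: [3, 2, 2, 2, 2, 2, 3, 1]


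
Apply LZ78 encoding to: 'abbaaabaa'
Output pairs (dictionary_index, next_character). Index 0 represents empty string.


LZ78 encoding steps:
Dictionary: {0: ''}
Step 1: w='' (idx 0), next='a' -> output (0, 'a'), add 'a' as idx 1
Step 2: w='' (idx 0), next='b' -> output (0, 'b'), add 'b' as idx 2
Step 3: w='b' (idx 2), next='a' -> output (2, 'a'), add 'ba' as idx 3
Step 4: w='a' (idx 1), next='a' -> output (1, 'a'), add 'aa' as idx 4
Step 5: w='ba' (idx 3), next='a' -> output (3, 'a'), add 'baa' as idx 5


Encoded: [(0, 'a'), (0, 'b'), (2, 'a'), (1, 'a'), (3, 'a')]


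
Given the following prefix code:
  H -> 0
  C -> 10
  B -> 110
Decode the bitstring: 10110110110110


Decoding step by step:
Bits 10 -> C
Bits 110 -> B
Bits 110 -> B
Bits 110 -> B
Bits 110 -> B


Decoded message: CBBBB


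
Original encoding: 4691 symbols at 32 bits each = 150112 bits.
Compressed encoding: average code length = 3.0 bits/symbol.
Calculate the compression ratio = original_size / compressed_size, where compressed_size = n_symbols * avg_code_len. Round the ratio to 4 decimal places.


original_size = n_symbols * orig_bits = 4691 * 32 = 150112 bits
compressed_size = n_symbols * avg_code_len = 4691 * 3.0 = 14073.0 bits
ratio = original_size / compressed_size = 150112 / 14073.0 = 10.6667

Compression ratio = 10.6667


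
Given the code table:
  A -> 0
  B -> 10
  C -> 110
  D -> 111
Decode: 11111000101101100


Decoding:
111 -> D
110 -> C
0 -> A
0 -> A
10 -> B
110 -> C
110 -> C
0 -> A


Result: DCAABCCA


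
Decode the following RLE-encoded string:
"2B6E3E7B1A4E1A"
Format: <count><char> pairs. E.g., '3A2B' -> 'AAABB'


Expanding each <count><char> pair:
  2B -> 'BB'
  6E -> 'EEEEEE'
  3E -> 'EEE'
  7B -> 'BBBBBBB'
  1A -> 'A'
  4E -> 'EEEE'
  1A -> 'A'

Decoded = BBEEEEEEEEEBBBBBBBAEEEEA


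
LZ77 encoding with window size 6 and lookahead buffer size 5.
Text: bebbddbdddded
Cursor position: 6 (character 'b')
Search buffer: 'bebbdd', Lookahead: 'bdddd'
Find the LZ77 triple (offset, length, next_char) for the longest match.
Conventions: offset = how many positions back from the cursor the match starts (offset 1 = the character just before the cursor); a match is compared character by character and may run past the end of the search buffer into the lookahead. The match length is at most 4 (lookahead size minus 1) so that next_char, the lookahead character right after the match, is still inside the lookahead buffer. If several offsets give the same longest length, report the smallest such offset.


Try each offset into the search buffer:
  offset=1 (pos 5, char 'd'): match length 0
  offset=2 (pos 4, char 'd'): match length 0
  offset=3 (pos 3, char 'b'): match length 3
  offset=4 (pos 2, char 'b'): match length 1
  offset=5 (pos 1, char 'e'): match length 0
  offset=6 (pos 0, char 'b'): match length 1
Longest match has length 3 at offset 3.
next_char = character at position 6 + 3 = 9 -> 'd'

Best match: offset=3, length=3 (matching 'bdd' starting at position 3)
LZ77 triple: (3, 3, 'd')


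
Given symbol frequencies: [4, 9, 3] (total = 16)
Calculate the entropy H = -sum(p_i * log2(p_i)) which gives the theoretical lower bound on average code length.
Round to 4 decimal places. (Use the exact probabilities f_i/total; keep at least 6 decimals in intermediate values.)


Per-symbol terms -p_i * log2(p_i) with p_i = f_i/16:
  p = 4/16 = 0.250000: log2(p) = -2.000000, -p*log2(p) = 0.500000
  p = 9/16 = 0.562500: log2(p) = -0.830075, -p*log2(p) = 0.466917
  p = 3/16 = 0.187500: log2(p) = -2.415037, -p*log2(p) = 0.452820
H = 0.500000 + 0.466917 + 0.452820 = 1.419737

H = 1.4197 bits/symbol


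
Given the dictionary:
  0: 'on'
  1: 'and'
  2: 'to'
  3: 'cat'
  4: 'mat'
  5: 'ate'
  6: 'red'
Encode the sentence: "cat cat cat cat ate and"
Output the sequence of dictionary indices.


Look up each word in the dictionary:
  'cat' -> 3
  'cat' -> 3
  'cat' -> 3
  'cat' -> 3
  'ate' -> 5
  'and' -> 1

Encoded: [3, 3, 3, 3, 5, 1]


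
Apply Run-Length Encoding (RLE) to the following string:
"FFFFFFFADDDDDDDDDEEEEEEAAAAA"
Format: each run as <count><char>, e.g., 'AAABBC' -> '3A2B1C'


Scanning runs left to right:
  i=0: run of 'F' x 7 -> '7F'
  i=7: run of 'A' x 1 -> '1A'
  i=8: run of 'D' x 9 -> '9D'
  i=17: run of 'E' x 6 -> '6E'
  i=23: run of 'A' x 5 -> '5A'

RLE = 7F1A9D6E5A


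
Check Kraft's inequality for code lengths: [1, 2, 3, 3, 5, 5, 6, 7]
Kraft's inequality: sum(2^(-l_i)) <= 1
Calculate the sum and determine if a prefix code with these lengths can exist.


Sum = 2^(-1) + 2^(-2) + 2^(-3) + 2^(-3) + 2^(-5) + 2^(-5) + 2^(-6) + 2^(-7)
    = 0.5 + 0.25 + 0.125 + 0.125 + 0.03125 + 0.03125 + 0.015625 + 0.0078125
    = 139/128 = 1.0859375
Since 1.0859375 > 1, Kraft's inequality is NOT satisfied.
A prefix code with these lengths CANNOT exist.

Kraft sum = 1.0859375. Not satisfied.


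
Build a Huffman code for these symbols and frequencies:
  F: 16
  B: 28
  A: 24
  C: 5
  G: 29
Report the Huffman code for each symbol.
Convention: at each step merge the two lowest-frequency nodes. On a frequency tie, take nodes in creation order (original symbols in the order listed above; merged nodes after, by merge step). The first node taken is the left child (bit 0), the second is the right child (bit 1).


Huffman tree construction:
Step 1: Merge C(5) + F(16) = 21
Step 2: Merge (C+F)(21) + A(24) = 45
Step 3: Merge B(28) + G(29) = 57
Step 4: Merge ((C+F)+A)(45) + (B+G)(57) = 102
Read each symbol's code off the tree from the root (left child = 0, right child = 1).

Codes:
  F: 001 (length 3)
  B: 10 (length 2)
  A: 01 (length 2)
  C: 000 (length 3)
  G: 11 (length 2)
Average code length: 225/102 = 2.2059 bits/symbol


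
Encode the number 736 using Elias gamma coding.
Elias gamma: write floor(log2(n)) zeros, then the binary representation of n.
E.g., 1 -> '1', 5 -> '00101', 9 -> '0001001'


num_bits = floor(log2(736)) + 1 = 10
leading_zeros = num_bits - 1 = 9
binary(736) = 1011100000

Elias gamma(736) = '000000000' + '1011100000' = 0000000001011100000 (19 bits)


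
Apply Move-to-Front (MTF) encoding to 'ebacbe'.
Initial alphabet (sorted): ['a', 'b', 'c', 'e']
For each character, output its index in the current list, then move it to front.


MTF encoding:
'e': index 3 in ['a', 'b', 'c', 'e'] -> ['e', 'a', 'b', 'c']
'b': index 2 in ['e', 'a', 'b', 'c'] -> ['b', 'e', 'a', 'c']
'a': index 2 in ['b', 'e', 'a', 'c'] -> ['a', 'b', 'e', 'c']
'c': index 3 in ['a', 'b', 'e', 'c'] -> ['c', 'a', 'b', 'e']
'b': index 2 in ['c', 'a', 'b', 'e'] -> ['b', 'c', 'a', 'e']
'e': index 3 in ['b', 'c', 'a', 'e'] -> ['e', 'b', 'c', 'a']


Output: [3, 2, 2, 3, 2, 3]


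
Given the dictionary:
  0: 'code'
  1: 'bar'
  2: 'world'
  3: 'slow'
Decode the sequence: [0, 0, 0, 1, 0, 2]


Look up each index in the dictionary:
  0 -> 'code'
  0 -> 'code'
  0 -> 'code'
  1 -> 'bar'
  0 -> 'code'
  2 -> 'world'

Decoded: "code code code bar code world"


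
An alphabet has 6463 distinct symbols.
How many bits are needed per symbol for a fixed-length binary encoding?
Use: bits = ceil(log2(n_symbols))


log2(6463) = 12.658
Bracket: 2^12 = 4096 < 6463 <= 2^13 = 8192
So ceil(log2(6463)) = 13

bits = ceil(log2(6463)) = ceil(12.658) = 13 bits


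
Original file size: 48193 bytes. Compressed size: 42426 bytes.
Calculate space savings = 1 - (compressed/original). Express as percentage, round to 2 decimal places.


ratio = compressed/original = 42426/48193 = 0.880335
savings = 1 - ratio = 1 - 0.880335 = 0.119665
as a percentage: 0.119665 * 100 = 11.97%

Space savings = 1 - 42426/48193 = 11.97%


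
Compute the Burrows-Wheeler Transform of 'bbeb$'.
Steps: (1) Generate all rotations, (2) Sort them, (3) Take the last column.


Rotations (sorted):
  0: $bbeb -> last char: b
  1: b$bbe -> last char: e
  2: bbeb$ -> last char: $
  3: beb$b -> last char: b
  4: eb$bb -> last char: b


BWT = be$bb


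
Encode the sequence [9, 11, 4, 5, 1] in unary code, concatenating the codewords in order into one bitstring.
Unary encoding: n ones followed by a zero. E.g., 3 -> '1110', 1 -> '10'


Encode each number as n ones followed by a terminating 0:
  9 -> 1111111110 (10 bits)
  11 -> 111111111110 (12 bits)
  4 -> 11110 (5 bits)
  5 -> 111110 (6 bits)
  1 -> 10 (2 bits)
Total length = 10 + 12 + 5 + 6 + 2 = 35 bits.

Unary([9, 11, 4, 5, 1]) = 11111111101111111111101111011111010 (35 bits)


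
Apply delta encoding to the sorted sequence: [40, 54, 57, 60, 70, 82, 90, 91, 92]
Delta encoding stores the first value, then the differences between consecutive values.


First value: 40
Deltas:
  54 - 40 = 14
  57 - 54 = 3
  60 - 57 = 3
  70 - 60 = 10
  82 - 70 = 12
  90 - 82 = 8
  91 - 90 = 1
  92 - 91 = 1


Delta encoded: [40, 14, 3, 3, 10, 12, 8, 1, 1]


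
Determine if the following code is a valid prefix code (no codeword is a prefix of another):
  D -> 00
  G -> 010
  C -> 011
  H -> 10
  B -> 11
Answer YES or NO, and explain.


Checking each pair (does one codeword prefix another?):
  D='00' vs G='010': no prefix
  D='00' vs C='011': no prefix
  D='00' vs H='10': no prefix
  D='00' vs B='11': no prefix
  G='010' vs D='00': no prefix
  G='010' vs C='011': no prefix
  G='010' vs H='10': no prefix
  G='010' vs B='11': no prefix
  C='011' vs D='00': no prefix
  C='011' vs G='010': no prefix
  C='011' vs H='10': no prefix
  C='011' vs B='11': no prefix
  H='10' vs D='00': no prefix
  H='10' vs G='010': no prefix
  H='10' vs C='011': no prefix
  H='10' vs B='11': no prefix
  B='11' vs D='00': no prefix
  B='11' vs G='010': no prefix
  B='11' vs C='011': no prefix
  B='11' vs H='10': no prefix
No violation found over all pairs.

YES -- this is a valid prefix code. No codeword is a prefix of any other codeword.


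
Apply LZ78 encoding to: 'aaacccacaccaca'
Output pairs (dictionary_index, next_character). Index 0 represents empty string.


LZ78 encoding steps:
Dictionary: {0: ''}
Step 1: w='' (idx 0), next='a' -> output (0, 'a'), add 'a' as idx 1
Step 2: w='a' (idx 1), next='a' -> output (1, 'a'), add 'aa' as idx 2
Step 3: w='' (idx 0), next='c' -> output (0, 'c'), add 'c' as idx 3
Step 4: w='c' (idx 3), next='c' -> output (3, 'c'), add 'cc' as idx 4
Step 5: w='a' (idx 1), next='c' -> output (1, 'c'), add 'ac' as idx 5
Step 6: w='ac' (idx 5), next='c' -> output (5, 'c'), add 'acc' as idx 6
Step 7: w='ac' (idx 5), next='a' -> output (5, 'a'), add 'aca' as idx 7


Encoded: [(0, 'a'), (1, 'a'), (0, 'c'), (3, 'c'), (1, 'c'), (5, 'c'), (5, 'a')]


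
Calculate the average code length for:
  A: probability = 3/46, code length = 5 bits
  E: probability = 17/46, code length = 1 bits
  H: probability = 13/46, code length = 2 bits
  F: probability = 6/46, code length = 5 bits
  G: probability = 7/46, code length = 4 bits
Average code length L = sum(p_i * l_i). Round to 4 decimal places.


Weighted contributions p_i * l_i:
  A: (3/46) * 5 = 15/46
  E: (17/46) * 1 = 17/46
  H: (13/46) * 2 = 26/46
  F: (6/46) * 5 = 30/46
  G: (7/46) * 4 = 28/46
Sum = (15 + 17 + 26 + 30 + 28)/46 = 116/46

L = 116/46 = 2.5217 bits/symbol


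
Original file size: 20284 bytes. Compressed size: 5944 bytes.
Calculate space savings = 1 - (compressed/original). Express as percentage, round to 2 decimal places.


ratio = compressed/original = 5944/20284 = 0.293039
savings = 1 - ratio = 1 - 0.293039 = 0.706961
as a percentage: 0.706961 * 100 = 70.7%

Space savings = 1 - 5944/20284 = 70.7%


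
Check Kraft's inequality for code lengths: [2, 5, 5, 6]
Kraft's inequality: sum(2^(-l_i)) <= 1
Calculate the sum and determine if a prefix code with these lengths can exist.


Sum = 2^(-2) + 2^(-5) + 2^(-5) + 2^(-6)
    = 0.25 + 0.03125 + 0.03125 + 0.015625
    = 21/64 = 0.328125
Since 0.328125 <= 1, Kraft's inequality IS satisfied.
A prefix code with these lengths CAN exist.

Kraft sum = 0.328125. Satisfied.


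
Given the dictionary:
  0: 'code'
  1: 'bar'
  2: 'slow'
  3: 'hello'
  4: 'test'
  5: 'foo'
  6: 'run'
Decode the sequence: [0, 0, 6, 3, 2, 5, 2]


Look up each index in the dictionary:
  0 -> 'code'
  0 -> 'code'
  6 -> 'run'
  3 -> 'hello'
  2 -> 'slow'
  5 -> 'foo'
  2 -> 'slow'

Decoded: "code code run hello slow foo slow"


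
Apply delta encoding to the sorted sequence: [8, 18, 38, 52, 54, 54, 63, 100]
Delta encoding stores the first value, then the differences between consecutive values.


First value: 8
Deltas:
  18 - 8 = 10
  38 - 18 = 20
  52 - 38 = 14
  54 - 52 = 2
  54 - 54 = 0
  63 - 54 = 9
  100 - 63 = 37


Delta encoded: [8, 10, 20, 14, 2, 0, 9, 37]


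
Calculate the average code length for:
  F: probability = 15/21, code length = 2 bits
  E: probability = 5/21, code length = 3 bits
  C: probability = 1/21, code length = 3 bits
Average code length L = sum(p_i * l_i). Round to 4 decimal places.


Weighted contributions p_i * l_i:
  F: (15/21) * 2 = 30/21
  E: (5/21) * 3 = 15/21
  C: (1/21) * 3 = 3/21
Sum = (30 + 15 + 3)/21 = 48/21

L = 48/21 = 2.2857 bits/symbol


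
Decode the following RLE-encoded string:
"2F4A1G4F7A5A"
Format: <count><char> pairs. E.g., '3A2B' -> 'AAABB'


Expanding each <count><char> pair:
  2F -> 'FF'
  4A -> 'AAAA'
  1G -> 'G'
  4F -> 'FFFF'
  7A -> 'AAAAAAA'
  5A -> 'AAAAA'

Decoded = FFAAAAGFFFFAAAAAAAAAAAA


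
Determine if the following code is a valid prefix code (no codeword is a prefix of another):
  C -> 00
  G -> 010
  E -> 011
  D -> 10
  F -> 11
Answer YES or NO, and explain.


Checking each pair (does one codeword prefix another?):
  C='00' vs G='010': no prefix
  C='00' vs E='011': no prefix
  C='00' vs D='10': no prefix
  C='00' vs F='11': no prefix
  G='010' vs C='00': no prefix
  G='010' vs E='011': no prefix
  G='010' vs D='10': no prefix
  G='010' vs F='11': no prefix
  E='011' vs C='00': no prefix
  E='011' vs G='010': no prefix
  E='011' vs D='10': no prefix
  E='011' vs F='11': no prefix
  D='10' vs C='00': no prefix
  D='10' vs G='010': no prefix
  D='10' vs E='011': no prefix
  D='10' vs F='11': no prefix
  F='11' vs C='00': no prefix
  F='11' vs G='010': no prefix
  F='11' vs E='011': no prefix
  F='11' vs D='10': no prefix
No violation found over all pairs.

YES -- this is a valid prefix code. No codeword is a prefix of any other codeword.


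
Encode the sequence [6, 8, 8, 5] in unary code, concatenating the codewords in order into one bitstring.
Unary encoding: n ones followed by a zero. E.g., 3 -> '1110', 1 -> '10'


Encode each number as n ones followed by a terminating 0:
  6 -> 1111110 (7 bits)
  8 -> 111111110 (9 bits)
  8 -> 111111110 (9 bits)
  5 -> 111110 (6 bits)
Total length = 7 + 9 + 9 + 6 = 31 bits.

Unary([6, 8, 8, 5]) = 1111110111111110111111110111110 (31 bits)


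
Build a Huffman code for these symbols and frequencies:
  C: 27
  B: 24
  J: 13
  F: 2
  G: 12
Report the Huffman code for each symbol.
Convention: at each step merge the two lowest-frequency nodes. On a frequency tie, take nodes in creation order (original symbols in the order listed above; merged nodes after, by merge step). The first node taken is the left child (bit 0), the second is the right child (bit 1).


Huffman tree construction:
Step 1: Merge F(2) + G(12) = 14
Step 2: Merge J(13) + (F+G)(14) = 27
Step 3: Merge B(24) + C(27) = 51
Step 4: Merge (J+(F+G))(27) + (B+C)(51) = 78
Read each symbol's code off the tree from the root (left child = 0, right child = 1).

Codes:
  C: 11 (length 2)
  B: 10 (length 2)
  J: 00 (length 2)
  F: 010 (length 3)
  G: 011 (length 3)
Average code length: 170/78 = 2.1795 bits/symbol


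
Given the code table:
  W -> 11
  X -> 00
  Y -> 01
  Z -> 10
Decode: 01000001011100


Decoding:
01 -> Y
00 -> X
00 -> X
01 -> Y
01 -> Y
11 -> W
00 -> X


Result: YXXYYWX


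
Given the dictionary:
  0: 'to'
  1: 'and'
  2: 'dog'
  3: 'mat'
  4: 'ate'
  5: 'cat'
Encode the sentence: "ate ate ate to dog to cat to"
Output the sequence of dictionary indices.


Look up each word in the dictionary:
  'ate' -> 4
  'ate' -> 4
  'ate' -> 4
  'to' -> 0
  'dog' -> 2
  'to' -> 0
  'cat' -> 5
  'to' -> 0

Encoded: [4, 4, 4, 0, 2, 0, 5, 0]


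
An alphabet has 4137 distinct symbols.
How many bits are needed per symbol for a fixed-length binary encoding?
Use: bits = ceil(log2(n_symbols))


log2(4137) = 12.0144
Bracket: 2^12 = 4096 < 4137 <= 2^13 = 8192
So ceil(log2(4137)) = 13

bits = ceil(log2(4137)) = ceil(12.0144) = 13 bits


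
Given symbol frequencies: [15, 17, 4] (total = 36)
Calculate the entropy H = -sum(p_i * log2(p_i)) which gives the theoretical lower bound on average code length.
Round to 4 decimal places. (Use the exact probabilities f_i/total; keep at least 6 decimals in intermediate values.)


Per-symbol terms -p_i * log2(p_i) with p_i = f_i/36:
  p = 15/36 = 0.416667: log2(p) = -1.263034, -p*log2(p) = 0.526264
  p = 17/36 = 0.472222: log2(p) = -1.082462, -p*log2(p) = 0.511163
  p = 4/36 = 0.111111: log2(p) = -3.169925, -p*log2(p) = 0.352214
H = 0.526264 + 0.511163 + 0.352214 = 1.389641

H = 1.3896 bits/symbol


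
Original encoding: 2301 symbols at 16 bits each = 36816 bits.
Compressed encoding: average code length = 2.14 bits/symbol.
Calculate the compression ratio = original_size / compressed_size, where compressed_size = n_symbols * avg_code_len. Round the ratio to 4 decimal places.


original_size = n_symbols * orig_bits = 2301 * 16 = 36816 bits
compressed_size = n_symbols * avg_code_len = 2301 * 2.14 = 4924.14 bits
ratio = original_size / compressed_size = 36816 / 4924.14 = 7.4766

Compression ratio = 7.4766


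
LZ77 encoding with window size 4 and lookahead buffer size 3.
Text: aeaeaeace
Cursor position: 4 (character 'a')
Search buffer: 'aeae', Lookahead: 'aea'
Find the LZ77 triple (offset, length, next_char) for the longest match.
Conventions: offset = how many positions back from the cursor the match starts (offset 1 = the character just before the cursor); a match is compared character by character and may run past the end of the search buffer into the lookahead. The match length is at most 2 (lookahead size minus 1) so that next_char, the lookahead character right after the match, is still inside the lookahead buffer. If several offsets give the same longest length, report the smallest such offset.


Try each offset into the search buffer:
  offset=1 (pos 3, char 'e'): match length 0
  offset=2 (pos 2, char 'a'): match length 2
  offset=3 (pos 1, char 'e'): match length 0
  offset=4 (pos 0, char 'a'): match length 2
Longest match has length 2, found at offsets 2, 4; take the smallest, offset 2.
next_char = character at position 4 + 2 = 6 -> 'a'

Best match: offset=2, length=2 (matching 'ae' starting at position 2)
LZ77 triple: (2, 2, 'a')


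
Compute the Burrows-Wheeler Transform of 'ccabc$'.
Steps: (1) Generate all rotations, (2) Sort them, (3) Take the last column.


Rotations (sorted):
  0: $ccabc -> last char: c
  1: abc$cc -> last char: c
  2: bc$cca -> last char: a
  3: c$ccab -> last char: b
  4: cabc$c -> last char: c
  5: ccabc$ -> last char: $


BWT = ccabc$


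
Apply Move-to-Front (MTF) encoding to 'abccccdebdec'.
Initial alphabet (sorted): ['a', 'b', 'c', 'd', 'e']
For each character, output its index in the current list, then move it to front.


MTF encoding:
'a': index 0 in ['a', 'b', 'c', 'd', 'e'] -> ['a', 'b', 'c', 'd', 'e']
'b': index 1 in ['a', 'b', 'c', 'd', 'e'] -> ['b', 'a', 'c', 'd', 'e']
'c': index 2 in ['b', 'a', 'c', 'd', 'e'] -> ['c', 'b', 'a', 'd', 'e']
'c': index 0 in ['c', 'b', 'a', 'd', 'e'] -> ['c', 'b', 'a', 'd', 'e']
'c': index 0 in ['c', 'b', 'a', 'd', 'e'] -> ['c', 'b', 'a', 'd', 'e']
'c': index 0 in ['c', 'b', 'a', 'd', 'e'] -> ['c', 'b', 'a', 'd', 'e']
'd': index 3 in ['c', 'b', 'a', 'd', 'e'] -> ['d', 'c', 'b', 'a', 'e']
'e': index 4 in ['d', 'c', 'b', 'a', 'e'] -> ['e', 'd', 'c', 'b', 'a']
'b': index 3 in ['e', 'd', 'c', 'b', 'a'] -> ['b', 'e', 'd', 'c', 'a']
'd': index 2 in ['b', 'e', 'd', 'c', 'a'] -> ['d', 'b', 'e', 'c', 'a']
'e': index 2 in ['d', 'b', 'e', 'c', 'a'] -> ['e', 'd', 'b', 'c', 'a']
'c': index 3 in ['e', 'd', 'b', 'c', 'a'] -> ['c', 'e', 'd', 'b', 'a']


Output: [0, 1, 2, 0, 0, 0, 3, 4, 3, 2, 2, 3]


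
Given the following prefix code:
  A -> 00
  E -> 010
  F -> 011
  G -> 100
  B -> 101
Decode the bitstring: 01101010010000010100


Decoding step by step:
Bits 011 -> F
Bits 010 -> E
Bits 100 -> G
Bits 100 -> G
Bits 00 -> A
Bits 010 -> E
Bits 100 -> G


Decoded message: FEGGAEG


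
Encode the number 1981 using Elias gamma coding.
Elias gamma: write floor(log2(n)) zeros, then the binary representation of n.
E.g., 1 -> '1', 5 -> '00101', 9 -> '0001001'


num_bits = floor(log2(1981)) + 1 = 11
leading_zeros = num_bits - 1 = 10
binary(1981) = 11110111101

Elias gamma(1981) = '0000000000' + '11110111101' = 000000000011110111101 (21 bits)


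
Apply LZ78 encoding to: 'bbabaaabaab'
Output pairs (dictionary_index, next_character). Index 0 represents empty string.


LZ78 encoding steps:
Dictionary: {0: ''}
Step 1: w='' (idx 0), next='b' -> output (0, 'b'), add 'b' as idx 1
Step 2: w='b' (idx 1), next='a' -> output (1, 'a'), add 'ba' as idx 2
Step 3: w='ba' (idx 2), next='a' -> output (2, 'a'), add 'baa' as idx 3
Step 4: w='' (idx 0), next='a' -> output (0, 'a'), add 'a' as idx 4
Step 5: w='baa' (idx 3), next='b' -> output (3, 'b'), add 'baab' as idx 5


Encoded: [(0, 'b'), (1, 'a'), (2, 'a'), (0, 'a'), (3, 'b')]


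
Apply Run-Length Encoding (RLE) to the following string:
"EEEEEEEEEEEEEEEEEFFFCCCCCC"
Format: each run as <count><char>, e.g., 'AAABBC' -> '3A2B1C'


Scanning runs left to right:
  i=0: run of 'E' x 17 -> '17E'
  i=17: run of 'F' x 3 -> '3F'
  i=20: run of 'C' x 6 -> '6C'

RLE = 17E3F6C


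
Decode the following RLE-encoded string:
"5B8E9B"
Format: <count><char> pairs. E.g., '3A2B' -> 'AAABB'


Expanding each <count><char> pair:
  5B -> 'BBBBB'
  8E -> 'EEEEEEEE'
  9B -> 'BBBBBBBBB'

Decoded = BBBBBEEEEEEEEBBBBBBBBB


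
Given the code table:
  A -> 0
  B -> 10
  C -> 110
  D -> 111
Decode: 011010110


Decoding:
0 -> A
110 -> C
10 -> B
110 -> C


Result: ACBC


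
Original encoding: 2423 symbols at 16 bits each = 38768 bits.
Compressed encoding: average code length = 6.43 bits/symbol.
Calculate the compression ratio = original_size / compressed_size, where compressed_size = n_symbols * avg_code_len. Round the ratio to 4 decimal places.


original_size = n_symbols * orig_bits = 2423 * 16 = 38768 bits
compressed_size = n_symbols * avg_code_len = 2423 * 6.43 = 15579.89 bits
ratio = original_size / compressed_size = 38768 / 15579.89 = 2.4883

Compression ratio = 2.4883


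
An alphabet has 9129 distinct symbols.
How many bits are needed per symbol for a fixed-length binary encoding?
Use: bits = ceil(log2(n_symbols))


log2(9129) = 13.1562
Bracket: 2^13 = 8192 < 9129 <= 2^14 = 16384
So ceil(log2(9129)) = 14

bits = ceil(log2(9129)) = ceil(13.1562) = 14 bits


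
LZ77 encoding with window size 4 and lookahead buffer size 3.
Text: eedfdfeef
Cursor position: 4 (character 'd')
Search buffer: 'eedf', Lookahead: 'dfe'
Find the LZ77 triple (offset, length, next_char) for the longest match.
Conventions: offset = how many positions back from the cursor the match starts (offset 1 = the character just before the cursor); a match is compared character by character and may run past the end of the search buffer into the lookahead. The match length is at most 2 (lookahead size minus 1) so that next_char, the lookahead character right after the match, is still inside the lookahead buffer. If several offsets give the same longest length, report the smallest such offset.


Try each offset into the search buffer:
  offset=1 (pos 3, char 'f'): match length 0
  offset=2 (pos 2, char 'd'): match length 2
  offset=3 (pos 1, char 'e'): match length 0
  offset=4 (pos 0, char 'e'): match length 0
Longest match has length 2 at offset 2.
next_char = character at position 4 + 2 = 6 -> 'e'

Best match: offset=2, length=2 (matching 'df' starting at position 2)
LZ77 triple: (2, 2, 'e')


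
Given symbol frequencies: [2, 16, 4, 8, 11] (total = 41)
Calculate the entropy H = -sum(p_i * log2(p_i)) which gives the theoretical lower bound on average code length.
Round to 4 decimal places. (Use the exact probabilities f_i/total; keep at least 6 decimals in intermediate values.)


Per-symbol terms -p_i * log2(p_i) with p_i = f_i/41:
  p = 2/41 = 0.048780: log2(p) = -4.357552, -p*log2(p) = 0.212564
  p = 16/41 = 0.390244: log2(p) = -1.357552, -p*log2(p) = 0.529776
  p = 4/41 = 0.097561: log2(p) = -3.357552, -p*log2(p) = 0.327566
  p = 8/41 = 0.195122: log2(p) = -2.357552, -p*log2(p) = 0.460010
  p = 11/41 = 0.268293: log2(p) = -1.898120, -p*log2(p) = 0.509252
H = 0.212564 + 0.529776 + 0.327566 + 0.460010 + 0.509252 = 2.039168

H = 2.0392 bits/symbol


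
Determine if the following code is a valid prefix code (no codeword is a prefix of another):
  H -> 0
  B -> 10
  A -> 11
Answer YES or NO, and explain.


Checking each pair (does one codeword prefix another?):
  H='0' vs B='10': no prefix
  H='0' vs A='11': no prefix
  B='10' vs H='0': no prefix
  B='10' vs A='11': no prefix
  A='11' vs H='0': no prefix
  A='11' vs B='10': no prefix
No violation found over all pairs.

YES -- this is a valid prefix code. No codeword is a prefix of any other codeword.


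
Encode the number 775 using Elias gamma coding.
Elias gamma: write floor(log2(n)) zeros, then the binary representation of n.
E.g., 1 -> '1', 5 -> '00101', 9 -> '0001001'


num_bits = floor(log2(775)) + 1 = 10
leading_zeros = num_bits - 1 = 9
binary(775) = 1100000111

Elias gamma(775) = '000000000' + '1100000111' = 0000000001100000111 (19 bits)


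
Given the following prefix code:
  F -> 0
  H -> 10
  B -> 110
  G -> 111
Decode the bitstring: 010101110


Decoding step by step:
Bits 0 -> F
Bits 10 -> H
Bits 10 -> H
Bits 111 -> G
Bits 0 -> F


Decoded message: FHHGF


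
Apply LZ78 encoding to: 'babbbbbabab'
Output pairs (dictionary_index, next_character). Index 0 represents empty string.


LZ78 encoding steps:
Dictionary: {0: ''}
Step 1: w='' (idx 0), next='b' -> output (0, 'b'), add 'b' as idx 1
Step 2: w='' (idx 0), next='a' -> output (0, 'a'), add 'a' as idx 2
Step 3: w='b' (idx 1), next='b' -> output (1, 'b'), add 'bb' as idx 3
Step 4: w='bb' (idx 3), next='b' -> output (3, 'b'), add 'bbb' as idx 4
Step 5: w='a' (idx 2), next='b' -> output (2, 'b'), add 'ab' as idx 5
Step 6: w='ab' (idx 5), end of input -> output (5, '')


Encoded: [(0, 'b'), (0, 'a'), (1, 'b'), (3, 'b'), (2, 'b'), (5, '')]


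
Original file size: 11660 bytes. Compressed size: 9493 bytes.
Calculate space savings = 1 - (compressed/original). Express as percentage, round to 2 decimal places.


ratio = compressed/original = 9493/11660 = 0.814151
savings = 1 - ratio = 1 - 0.814151 = 0.185849
as a percentage: 0.185849 * 100 = 18.58%

Space savings = 1 - 9493/11660 = 18.58%


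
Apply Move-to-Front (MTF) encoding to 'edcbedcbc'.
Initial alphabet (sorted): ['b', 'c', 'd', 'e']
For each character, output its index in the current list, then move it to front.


MTF encoding:
'e': index 3 in ['b', 'c', 'd', 'e'] -> ['e', 'b', 'c', 'd']
'd': index 3 in ['e', 'b', 'c', 'd'] -> ['d', 'e', 'b', 'c']
'c': index 3 in ['d', 'e', 'b', 'c'] -> ['c', 'd', 'e', 'b']
'b': index 3 in ['c', 'd', 'e', 'b'] -> ['b', 'c', 'd', 'e']
'e': index 3 in ['b', 'c', 'd', 'e'] -> ['e', 'b', 'c', 'd']
'd': index 3 in ['e', 'b', 'c', 'd'] -> ['d', 'e', 'b', 'c']
'c': index 3 in ['d', 'e', 'b', 'c'] -> ['c', 'd', 'e', 'b']
'b': index 3 in ['c', 'd', 'e', 'b'] -> ['b', 'c', 'd', 'e']
'c': index 1 in ['b', 'c', 'd', 'e'] -> ['c', 'b', 'd', 'e']


Output: [3, 3, 3, 3, 3, 3, 3, 3, 1]


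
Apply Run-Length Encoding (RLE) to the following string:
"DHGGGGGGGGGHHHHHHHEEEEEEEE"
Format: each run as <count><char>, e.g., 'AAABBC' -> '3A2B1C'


Scanning runs left to right:
  i=0: run of 'D' x 1 -> '1D'
  i=1: run of 'H' x 1 -> '1H'
  i=2: run of 'G' x 9 -> '9G'
  i=11: run of 'H' x 7 -> '7H'
  i=18: run of 'E' x 8 -> '8E'

RLE = 1D1H9G7H8E


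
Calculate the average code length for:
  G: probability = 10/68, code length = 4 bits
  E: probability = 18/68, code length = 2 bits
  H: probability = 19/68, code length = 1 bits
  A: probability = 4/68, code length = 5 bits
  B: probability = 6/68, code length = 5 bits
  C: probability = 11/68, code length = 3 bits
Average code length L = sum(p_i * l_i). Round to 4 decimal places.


Weighted contributions p_i * l_i:
  G: (10/68) * 4 = 40/68
  E: (18/68) * 2 = 36/68
  H: (19/68) * 1 = 19/68
  A: (4/68) * 5 = 20/68
  B: (6/68) * 5 = 30/68
  C: (11/68) * 3 = 33/68
Sum = (40 + 36 + 19 + 20 + 30 + 33)/68 = 178/68

L = 178/68 = 2.6176 bits/symbol


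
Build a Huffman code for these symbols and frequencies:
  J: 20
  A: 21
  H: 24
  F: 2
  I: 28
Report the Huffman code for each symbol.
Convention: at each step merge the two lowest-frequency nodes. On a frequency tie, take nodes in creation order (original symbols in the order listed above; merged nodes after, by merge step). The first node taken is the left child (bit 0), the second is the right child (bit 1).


Huffman tree construction:
Step 1: Merge F(2) + J(20) = 22
Step 2: Merge A(21) + (F+J)(22) = 43
Step 3: Merge H(24) + I(28) = 52
Step 4: Merge (A+(F+J))(43) + (H+I)(52) = 95
Read each symbol's code off the tree from the root (left child = 0, right child = 1).

Codes:
  J: 011 (length 3)
  A: 00 (length 2)
  H: 10 (length 2)
  F: 010 (length 3)
  I: 11 (length 2)
Average code length: 212/95 = 2.2316 bits/symbol


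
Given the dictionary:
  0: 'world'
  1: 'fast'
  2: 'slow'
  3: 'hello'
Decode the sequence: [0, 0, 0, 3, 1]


Look up each index in the dictionary:
  0 -> 'world'
  0 -> 'world'
  0 -> 'world'
  3 -> 'hello'
  1 -> 'fast'

Decoded: "world world world hello fast"


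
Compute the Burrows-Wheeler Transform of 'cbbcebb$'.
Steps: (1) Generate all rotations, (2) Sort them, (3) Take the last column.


Rotations (sorted):
  0: $cbbcebb -> last char: b
  1: b$cbbceb -> last char: b
  2: bb$cbbce -> last char: e
  3: bbcebb$c -> last char: c
  4: bcebb$cb -> last char: b
  5: cbbcebb$ -> last char: $
  6: cebb$cbb -> last char: b
  7: ebb$cbbc -> last char: c


BWT = bbecb$bc


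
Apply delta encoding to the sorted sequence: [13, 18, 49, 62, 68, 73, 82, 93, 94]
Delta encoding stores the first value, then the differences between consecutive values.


First value: 13
Deltas:
  18 - 13 = 5
  49 - 18 = 31
  62 - 49 = 13
  68 - 62 = 6
  73 - 68 = 5
  82 - 73 = 9
  93 - 82 = 11
  94 - 93 = 1


Delta encoded: [13, 5, 31, 13, 6, 5, 9, 11, 1]


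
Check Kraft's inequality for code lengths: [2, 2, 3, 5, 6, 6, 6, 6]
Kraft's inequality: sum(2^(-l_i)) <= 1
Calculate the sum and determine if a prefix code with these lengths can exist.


Sum = 2^(-2) + 2^(-2) + 2^(-3) + 2^(-5) + 2^(-6) + 2^(-6) + 2^(-6) + 2^(-6)
    = 0.25 + 0.25 + 0.125 + 0.03125 + 0.015625 + 0.015625 + 0.015625 + 0.015625
    = 46/64 = 0.71875
Since 0.71875 <= 1, Kraft's inequality IS satisfied.
A prefix code with these lengths CAN exist.

Kraft sum = 0.71875. Satisfied.


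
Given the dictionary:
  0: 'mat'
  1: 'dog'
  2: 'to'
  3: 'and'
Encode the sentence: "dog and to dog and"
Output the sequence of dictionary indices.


Look up each word in the dictionary:
  'dog' -> 1
  'and' -> 3
  'to' -> 2
  'dog' -> 1
  'and' -> 3

Encoded: [1, 3, 2, 1, 3]


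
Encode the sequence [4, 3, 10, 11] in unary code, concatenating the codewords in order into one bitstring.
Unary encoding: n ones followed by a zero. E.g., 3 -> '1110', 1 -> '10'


Encode each number as n ones followed by a terminating 0:
  4 -> 11110 (5 bits)
  3 -> 1110 (4 bits)
  10 -> 11111111110 (11 bits)
  11 -> 111111111110 (12 bits)
Total length = 5 + 4 + 11 + 12 = 32 bits.

Unary([4, 3, 10, 11]) = 11110111011111111110111111111110 (32 bits)
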